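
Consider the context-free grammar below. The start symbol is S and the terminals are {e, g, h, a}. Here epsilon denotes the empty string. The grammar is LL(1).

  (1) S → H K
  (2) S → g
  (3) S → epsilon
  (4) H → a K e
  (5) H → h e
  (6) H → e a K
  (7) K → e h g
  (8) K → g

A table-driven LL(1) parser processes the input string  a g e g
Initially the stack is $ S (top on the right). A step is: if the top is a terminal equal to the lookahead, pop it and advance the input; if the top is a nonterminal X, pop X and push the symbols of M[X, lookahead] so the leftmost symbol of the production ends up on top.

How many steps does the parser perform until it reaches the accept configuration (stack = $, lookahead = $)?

     Stack      Input      Action
  1  $ S        a g e g $  expand S → H K
  2  $ K H      a g e g $  expand H → a K e
  3  $ K e K a  a g e g $  match a
  4  $ K e K    g e g $    expand K → g
  5  $ K e g    g e g $    match g
  6  $ K e      e g $      match e
  7  $ K        g $        expand K → g
  8  $ g        g $        match g
Accept reached after 8 steps.

8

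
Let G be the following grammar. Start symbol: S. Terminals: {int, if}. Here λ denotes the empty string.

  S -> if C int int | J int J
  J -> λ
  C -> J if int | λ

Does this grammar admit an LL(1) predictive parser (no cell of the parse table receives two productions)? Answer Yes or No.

FIRST(S) = {if, int}
FIRST(J) = {λ}
FIRST(C) = {λ, if}
FOLLOW(S) = {$}
FOLLOW(J) = {$, if, int}
FOLLOW(C) = {int}
Each cell of M receives at most one production.

Yes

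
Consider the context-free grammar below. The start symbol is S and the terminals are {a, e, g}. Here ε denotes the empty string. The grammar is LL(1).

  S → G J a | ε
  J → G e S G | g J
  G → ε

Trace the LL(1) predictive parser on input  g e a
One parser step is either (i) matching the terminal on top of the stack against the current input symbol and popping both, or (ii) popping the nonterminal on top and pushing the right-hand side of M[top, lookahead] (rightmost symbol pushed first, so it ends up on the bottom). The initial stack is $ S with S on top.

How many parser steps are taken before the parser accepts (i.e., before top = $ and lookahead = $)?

10

      Stack        Input    Action
   1  $ S          g e a $  expand S → G J a
   2  $ a J G      g e a $  expand G → ε
   3  $ a J        g e a $  expand J → g J
   4  $ a J g      g e a $  match g
   5  $ a J        e a $    expand J → G e S G
   6  $ a G S e G  e a $    expand G → ε
   7  $ a G S e    e a $    match e
   8  $ a G S      a $      expand S → ε
   9  $ a G        a $      expand G → ε
  10  $ a          a $      match a
Accept reached after 10 steps.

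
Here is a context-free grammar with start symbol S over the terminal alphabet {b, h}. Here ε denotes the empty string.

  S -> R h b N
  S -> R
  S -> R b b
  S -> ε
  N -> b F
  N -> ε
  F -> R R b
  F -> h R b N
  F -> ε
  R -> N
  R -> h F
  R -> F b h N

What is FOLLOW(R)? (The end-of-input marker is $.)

FIRST(N) = {ε, b}
FIRST(S) = {ε, b, h}  (via R h b N, R, R b b)
FIRST(F) = {ε, b, h}  (via R R b)
FIRST(R) = {ε, b, h}  (via N, F b h N)
FOLLOW(S) includes $ since S is the start symbol.
FOLLOW(S): S appears on no right-hand side. Thus FOLLOW(S) = {$}.
FOLLOW(R): in S->R h b N, R is followed by h b N with FIRST {h}; in S->R, the suffix after R is empty, so FOLLOW(R) ⊇ FOLLOW(S) = {$}; in S->R b b, R is followed by b b with FIRST {b}; in F->R R b (occurrence 1), R is followed by R b with FIRST {b, h}; in F->R R b (occurrence 2), R is followed by b with FIRST {b}; in F->h R b N, R is followed by b N with FIRST {b}. Thus FOLLOW(R) = {$, b, h}.
FOLLOW(N): in S->R h b N, the suffix after N is empty, so FOLLOW(N) ⊇ FOLLOW(S) = {$}; in F->h R b N, the suffix after N is empty, so FOLLOW(N) ⊇ FOLLOW(F) = {$, b, h}; in R->N, the suffix after N is empty, so FOLLOW(N) ⊇ FOLLOW(R) = {$, b, h}; in R->F b h N, the suffix after N is empty, so FOLLOW(N) ⊇ FOLLOW(R) = {$, b, h}. Thus FOLLOW(N) = {$, b, h}.
FOLLOW(F): in N->b F, the suffix after F is empty, so FOLLOW(F) ⊇ FOLLOW(N) = {$, b, h}; in R->h F, the suffix after F is empty, so FOLLOW(F) ⊇ FOLLOW(R) = {$, b, h}; in R->F b h N, F is followed by b h N with FIRST {b}. Thus FOLLOW(F) = {$, b, h}.

{$, b, h}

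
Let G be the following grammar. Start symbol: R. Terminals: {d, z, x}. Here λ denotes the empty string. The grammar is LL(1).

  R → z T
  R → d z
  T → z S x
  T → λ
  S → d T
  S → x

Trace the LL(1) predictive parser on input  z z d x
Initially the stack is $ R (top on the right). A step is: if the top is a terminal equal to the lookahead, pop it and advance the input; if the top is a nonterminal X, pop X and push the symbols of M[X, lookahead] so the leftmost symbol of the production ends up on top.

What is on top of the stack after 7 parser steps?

step 1: stack=$ R  input=z z d x $  — expand R → z T
step 2: stack=$ T z  input=z z d x $  — match z
step 3: stack=$ T  input=z d x $  — expand T → z S x
step 4: stack=$ x S z  input=z d x $  — match z
step 5: stack=$ x S  input=d x $  — expand S → d T
step 6: stack=$ x T d  input=d x $  — match d
step 7: stack=$ x T  input=x $  — expand T → λ
Stack after step 7: $ x (top = x).

x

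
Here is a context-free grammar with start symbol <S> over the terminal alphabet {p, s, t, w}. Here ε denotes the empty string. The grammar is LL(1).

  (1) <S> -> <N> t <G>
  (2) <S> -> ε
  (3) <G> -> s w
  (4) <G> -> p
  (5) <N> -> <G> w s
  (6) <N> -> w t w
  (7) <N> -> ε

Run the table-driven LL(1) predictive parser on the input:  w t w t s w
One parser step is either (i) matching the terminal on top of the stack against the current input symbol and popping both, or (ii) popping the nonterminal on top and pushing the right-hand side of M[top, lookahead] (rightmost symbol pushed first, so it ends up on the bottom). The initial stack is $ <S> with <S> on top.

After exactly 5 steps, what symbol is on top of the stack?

step 1: stack=$ <S>  input=w t w t s w $  — expand <S> -> <N> t <G>
step 2: stack=$ <G> t <N>  input=w t w t s w $  — expand <N> -> w t w
step 3: stack=$ <G> t w t w  input=w t w t s w $  — match w
step 4: stack=$ <G> t w t  input=t w t s w $  — match t
step 5: stack=$ <G> t w  input=w t s w $  — match w
Stack after step 5: $ <G> t (top = t).

t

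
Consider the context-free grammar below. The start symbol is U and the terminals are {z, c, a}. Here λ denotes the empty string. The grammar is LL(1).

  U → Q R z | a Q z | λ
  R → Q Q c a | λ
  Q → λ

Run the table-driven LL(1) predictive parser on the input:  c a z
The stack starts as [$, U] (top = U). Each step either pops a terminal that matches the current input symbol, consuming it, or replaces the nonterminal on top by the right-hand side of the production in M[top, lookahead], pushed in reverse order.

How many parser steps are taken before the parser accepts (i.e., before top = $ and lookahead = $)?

step 1: stack=$ U  input=c a z $  — expand U → Q R z
step 2: stack=$ z R Q  input=c a z $  — expand Q → λ
step 3: stack=$ z R  input=c a z $  — expand R → Q Q c a
step 4: stack=$ z a c Q Q  input=c a z $  — expand Q → λ
step 5: stack=$ z a c Q  input=c a z $  — expand Q → λ
step 6: stack=$ z a c  input=c a z $  — match c
step 7: stack=$ z a  input=a z $  — match a
step 8: stack=$ z  input=z $  — match z
Accept reached after 8 steps.

8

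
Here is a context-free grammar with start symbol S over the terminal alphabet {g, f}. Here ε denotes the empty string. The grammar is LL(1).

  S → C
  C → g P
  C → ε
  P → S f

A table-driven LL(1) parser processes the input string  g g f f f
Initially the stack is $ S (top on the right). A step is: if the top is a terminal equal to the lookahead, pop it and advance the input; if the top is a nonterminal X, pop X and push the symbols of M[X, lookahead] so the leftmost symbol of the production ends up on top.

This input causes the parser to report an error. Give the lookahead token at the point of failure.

step 1: stack=$ S  input=g g f f f $  — expand S → C
step 2: stack=$ C  input=g g f f f $  — expand C → g P
step 3: stack=$ P g  input=g g f f f $  — match g
step 4: stack=$ P  input=g f f f $  — expand P → S f
step 5: stack=$ f S  input=g f f f $  — expand S → C
step 6: stack=$ f C  input=g f f f $  — expand C → g P
step 7: stack=$ f P g  input=g f f f $  — match g
step 8: stack=$ f P  input=f f f $  — expand P → S f
step 9: stack=$ f f S  input=f f f $  — expand S → C
step 10: stack=$ f f C  input=f f f $  — expand C → ε
step 11: stack=$ f f  input=f f f $  — match f
step 12: stack=$ f  input=f f $  — match f
step 13: stack=$  input=f $  — error: stack empty but input remains

f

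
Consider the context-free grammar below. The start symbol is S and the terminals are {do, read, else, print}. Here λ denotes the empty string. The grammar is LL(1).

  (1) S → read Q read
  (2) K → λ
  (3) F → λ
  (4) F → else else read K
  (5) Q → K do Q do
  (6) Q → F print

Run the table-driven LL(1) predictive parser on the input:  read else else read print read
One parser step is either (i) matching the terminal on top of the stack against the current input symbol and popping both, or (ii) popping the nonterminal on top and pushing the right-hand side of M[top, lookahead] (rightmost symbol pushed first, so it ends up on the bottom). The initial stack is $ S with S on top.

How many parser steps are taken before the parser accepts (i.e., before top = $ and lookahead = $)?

      Stack                          Input                             Action
   1  $ S                            read else else read print read $  expand S → read Q read
   2  $ read Q read                  read else else read print read $  match read
   3  $ read Q                       else else read print read $       expand Q → F print
   4  $ read print F                 else else read print read $       expand F → else else read K
   5  $ read print K read else else  else else read print read $       match else
   6  $ read print K read else       else read print read $            match else
   7  $ read print K read            read print read $                 match read
   8  $ read print K                 print read $                      expand K → λ
   9  $ read print                   print read $                      match print
  10  $ read                         read $                            match read
Accept reached after 10 steps.

10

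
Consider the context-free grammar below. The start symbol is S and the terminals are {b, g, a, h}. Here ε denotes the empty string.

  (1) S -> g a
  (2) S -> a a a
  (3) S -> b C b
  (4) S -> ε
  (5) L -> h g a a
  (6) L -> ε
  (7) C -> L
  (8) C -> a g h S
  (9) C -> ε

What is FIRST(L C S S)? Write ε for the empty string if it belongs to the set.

FIRST(S) = {ε, a, b, g}
FIRST(L) = {ε, h}
FIRST(C) = {ε, a, h}  (via L)
FIRST(L C S S): take FIRST of each symbol in turn, carrying on past any symbol whose FIRST contains ε; result {ε, a, b, g, h}.

{ε, a, b, g, h}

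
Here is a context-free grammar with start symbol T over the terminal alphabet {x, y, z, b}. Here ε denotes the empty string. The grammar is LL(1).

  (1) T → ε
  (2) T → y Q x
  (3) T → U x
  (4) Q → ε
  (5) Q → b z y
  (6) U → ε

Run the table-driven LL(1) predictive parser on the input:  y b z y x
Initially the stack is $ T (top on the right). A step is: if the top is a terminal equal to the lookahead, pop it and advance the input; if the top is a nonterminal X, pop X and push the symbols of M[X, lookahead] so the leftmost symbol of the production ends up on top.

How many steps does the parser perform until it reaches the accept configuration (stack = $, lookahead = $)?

7

     Stack      Input        Action
  1  $ T        y b z y x $  expand T → y Q x
  2  $ x Q y    y b z y x $  match y
  3  $ x Q      b z y x $    expand Q → b z y
  4  $ x y z b  b z y x $    match b
  5  $ x y z    z y x $      match z
  6  $ x y      y x $        match y
  7  $ x        x $          match x
Accept reached after 7 steps.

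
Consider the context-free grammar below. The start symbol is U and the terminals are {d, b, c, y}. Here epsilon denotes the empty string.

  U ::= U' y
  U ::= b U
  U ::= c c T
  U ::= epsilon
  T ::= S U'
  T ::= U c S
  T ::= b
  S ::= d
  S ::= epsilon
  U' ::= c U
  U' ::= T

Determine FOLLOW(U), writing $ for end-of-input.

{$, c, y}

FIRST(S) = {epsilon, d}
FIRST(U) = {epsilon, b, c, d}  (via U' y)
FIRST(T) = {b, c, d}  (via S U', U c S)
FIRST(U') = {b, c, d}  (via T)
FOLLOW(U) includes $ since U is the start symbol.
FOLLOW(U): in U::=b U, the suffix after U is empty (adds nothing new); in T::=U c S, U is followed by c S with FIRST {c}; in U'::=c U, the suffix after U is empty, so FOLLOW(U) ⊇ FOLLOW(U') = {$, c, y}. Thus FOLLOW(U) = {$, c, y}.
FOLLOW(T): in U::=c c T, the suffix after T is empty, so FOLLOW(T) ⊇ FOLLOW(U) = {$, c, y}; in U'::=T, the suffix after T is empty, so FOLLOW(T) ⊇ FOLLOW(U') = {$, c, y}. Thus FOLLOW(T) = {$, c, y}.
FOLLOW(S): in T::=S U', S is followed by U' with FIRST {b, c, d}; in T::=U c S, the suffix after S is empty, so FOLLOW(S) ⊇ FOLLOW(T) = {$, c, y}. Thus FOLLOW(S) = {$, b, c, d, y}.
FOLLOW(U'): in U::=U' y, U' is followed by y with FIRST {y}; in T::=S U', the suffix after U' is empty, so FOLLOW(U') ⊇ FOLLOW(T) = {$, c, y}. Thus FOLLOW(U') = {$, c, y}.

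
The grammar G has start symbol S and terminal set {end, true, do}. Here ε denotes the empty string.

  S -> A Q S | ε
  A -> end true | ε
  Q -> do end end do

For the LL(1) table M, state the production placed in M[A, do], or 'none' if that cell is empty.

A -> ε

FIRST(A): from A->end true we get {end}; from A->ε we get {ε}. So FIRST(A) = {ε, end}.
FIRST(Q): from Q->do end end do we get {do}. So FIRST(Q) = {do}.
FIRST(S): from S->A Q S we get {do, end}; from S->ε we get {ε}. So FIRST(S) = {ε, do, end}.
FOLLOW(S) includes $ since S is the start symbol.
FOLLOW(A): in S->A Q S, A is followed by Q S with FIRST {do}. Thus FOLLOW(A) = {do}.
For A -> end true: FIRST(end true) = {end}, so it goes in M[A, t] for t ∈ {end}.
For A -> ε: FIRST(ε) = {ε}, so it goes in M[A, t] for t ∈ {}; since ε ∈ FIRST, also for every t ∈ FOLLOW(A) = {do}.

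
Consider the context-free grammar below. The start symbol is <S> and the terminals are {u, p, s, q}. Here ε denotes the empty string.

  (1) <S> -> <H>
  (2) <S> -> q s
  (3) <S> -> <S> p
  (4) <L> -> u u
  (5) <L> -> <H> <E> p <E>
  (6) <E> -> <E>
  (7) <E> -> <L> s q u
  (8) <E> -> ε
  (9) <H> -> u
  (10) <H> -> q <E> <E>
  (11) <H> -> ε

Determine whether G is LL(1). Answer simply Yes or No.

FIRST(<S>) = {ε, p, q, u}
FIRST(<L>) = {p, q, u}
FIRST(<E>) = {ε, p, q, u}
FIRST(<H>) = {ε, q, u}
FOLLOW(<S>) = {$, p}
FOLLOW(<L>) = {s}
FOLLOW(<E>) = {$, p, q, s, u}
FOLLOW(<H>) = {$, p, q, u}
Cell M[<E>, $] receives both <E> -> <E> and <E> -> ε — the grammar is not LL(1).

No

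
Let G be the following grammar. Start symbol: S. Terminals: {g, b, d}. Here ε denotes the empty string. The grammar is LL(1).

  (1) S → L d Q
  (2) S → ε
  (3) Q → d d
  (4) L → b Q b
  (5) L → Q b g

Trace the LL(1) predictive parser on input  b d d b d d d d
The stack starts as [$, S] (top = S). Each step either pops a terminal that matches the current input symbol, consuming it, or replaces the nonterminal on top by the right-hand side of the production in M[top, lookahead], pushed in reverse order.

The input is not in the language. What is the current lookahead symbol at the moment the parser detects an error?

      Stack        Input              Action
   1  $ S          b d d b d d d d $  expand S → L d Q
   2  $ Q d L      b d d b d d d d $  expand L → b Q b
   3  $ Q d b Q b  b d d b d d d d $  match b
   4  $ Q d b Q    d d b d d d d $    expand Q → d d
   5  $ Q d b d d  d d b d d d d $    match d
   6  $ Q d b d    d b d d d d $      match d
   7  $ Q d b      b d d d d $        match b
   8  $ Q d        d d d d $          match d
   9  $ Q          d d d $            expand Q → d d
  10  $ d d        d d d $            match d
  11  $ d          d d $              match d
  12  $            d $                error: stack empty but input remains

d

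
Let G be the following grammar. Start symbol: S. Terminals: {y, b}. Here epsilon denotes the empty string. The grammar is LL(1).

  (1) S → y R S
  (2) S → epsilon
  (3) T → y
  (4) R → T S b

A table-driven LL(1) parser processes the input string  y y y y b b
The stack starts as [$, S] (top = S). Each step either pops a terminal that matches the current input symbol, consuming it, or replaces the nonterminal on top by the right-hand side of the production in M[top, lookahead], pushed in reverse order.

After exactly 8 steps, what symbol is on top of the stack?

step 1: stack=$ S  input=y y y y b b $  — expand S → y R S
step 2: stack=$ S R y  input=y y y y b b $  — match y
step 3: stack=$ S R  input=y y y b b $  — expand R → T S b
step 4: stack=$ S b S T  input=y y y b b $  — expand T → y
step 5: stack=$ S b S y  input=y y y b b $  — match y
step 6: stack=$ S b S  input=y y b b $  — expand S → y R S
step 7: stack=$ S b S R y  input=y y b b $  — match y
step 8: stack=$ S b S R  input=y b b $  — expand R → T S b
Stack after step 8: $ S b S b S T (top = T).

T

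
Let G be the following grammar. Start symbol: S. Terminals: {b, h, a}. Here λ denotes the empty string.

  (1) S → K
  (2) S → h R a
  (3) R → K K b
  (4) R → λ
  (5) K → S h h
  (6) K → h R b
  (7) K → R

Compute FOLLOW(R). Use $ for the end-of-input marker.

FIRST(S) = {λ, b, h}  (via K)
FIRST(R) = {λ, b, h}  (via K K b)
FIRST(K) = {λ, b, h}  (via S h h, R)
FOLLOW(S) includes $ since S is the start symbol.
FOLLOW(S): in K→S h h, S is followed by h h with FIRST {h}. Thus FOLLOW(S) = {$, h}.
FOLLOW(K): in S→K, the suffix after K is empty, so FOLLOW(K) ⊇ FOLLOW(S) = {$, h}; in R→K K b (occurrence 1), K is followed by K b with FIRST {b, h}; in R→K K b (occurrence 2), K is followed by b with FIRST {b}. Thus FOLLOW(K) = {$, b, h}.
FOLLOW(R): in S→h R a, R is followed by a with FIRST {a}; in K→h R b, R is followed by b with FIRST {b}; in K→R, the suffix after R is empty, so FOLLOW(R) ⊇ FOLLOW(K) = {$, b, h}. Thus FOLLOW(R) = {$, a, b, h}.

{$, a, b, h}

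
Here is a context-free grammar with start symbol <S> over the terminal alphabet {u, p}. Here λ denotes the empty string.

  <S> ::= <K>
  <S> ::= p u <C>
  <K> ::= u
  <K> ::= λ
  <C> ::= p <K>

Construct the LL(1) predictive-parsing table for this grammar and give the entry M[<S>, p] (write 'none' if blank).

FIRST(<K>) = {λ, u}
FIRST(<C>) = {p}
FIRST(<S>) = {λ, p, u}  (via <K>)
FOLLOW(<S>) includes $ since <S> is the start symbol.
FOLLOW(<S>): <S> appears on no right-hand side. Thus FOLLOW(<S>) = {$}.
For <S> ::= <K>: FIRST(<K>) = {λ, u}, so it goes in M[<S>, t] for t ∈ {u}; since λ ∈ FIRST, also for every t ∈ FOLLOW(<S>) = {$}.
For <S> ::= p u <C>: FIRST(p u <C>) = {p}, so it goes in M[<S>, t] for t ∈ {p}.

<S> ::= p u <C>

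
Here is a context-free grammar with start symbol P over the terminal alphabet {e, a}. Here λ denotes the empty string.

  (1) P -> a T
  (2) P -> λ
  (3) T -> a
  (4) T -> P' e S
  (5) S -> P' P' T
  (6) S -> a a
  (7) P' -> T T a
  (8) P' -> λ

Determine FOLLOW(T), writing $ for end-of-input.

FIRST(P): from P->a T we get {a}; from P->λ we get {λ}. So FIRST(P) = {λ, a}.
FIRST(T): from T->a we get {a}; from T->P' e S we get {a, e}. So FIRST(T) = {a, e}.
FIRST(P'): from P'->T T a we get {a, e}; from P'->λ we get {λ}. So FIRST(P') = {λ, a, e}.
FIRST(S): from S->P' P' T we get {a, e}; from S->a a we get {a}. So FIRST(S) = {a, e}.
FOLLOW(P) includes $ since P is the start symbol.
FOLLOW(P): P appears on no right-hand side. Thus FOLLOW(P) = {$}.
FOLLOW(P'): in T->P' e S, P' is followed by e S with FIRST {e}; in S->P' P' T (occurrence 1), P' is followed by P' T with FIRST {a, e}; in S->P' P' T (occurrence 2), P' is followed by T with FIRST {a, e}. Thus FOLLOW(P') = {a, e}.
FOLLOW(T): in P->a T, the suffix after T is empty, so FOLLOW(T) ⊇ FOLLOW(P) = {$}; in S->P' P' T, the suffix after T is empty, so FOLLOW(T) ⊇ FOLLOW(S) = {$, a, e}; in P'->T T a (occurrence 1), T is followed by T a with FIRST {a, e}; in P'->T T a (occurrence 2), T is followed by a with FIRST {a}. Thus FOLLOW(T) = {$, a, e}.
FOLLOW(S): in T->P' e S, the suffix after S is empty, so FOLLOW(S) ⊇ FOLLOW(T) = {$, a, e}. Thus FOLLOW(S) = {$, a, e}.

{$, a, e}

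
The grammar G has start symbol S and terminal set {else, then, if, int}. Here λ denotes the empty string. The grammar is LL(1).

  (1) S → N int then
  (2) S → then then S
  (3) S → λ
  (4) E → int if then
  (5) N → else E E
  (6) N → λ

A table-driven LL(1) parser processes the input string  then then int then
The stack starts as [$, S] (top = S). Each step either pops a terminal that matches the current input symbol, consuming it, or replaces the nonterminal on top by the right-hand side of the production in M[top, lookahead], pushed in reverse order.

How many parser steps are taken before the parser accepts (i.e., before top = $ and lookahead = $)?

     Stack          Input                 Action
  1  $ S            then then int then $  expand S → then then S
  2  $ S then then  then then int then $  match then
  3  $ S then       then int then $       match then
  4  $ S            int then $            expand S → N int then
  5  $ then int N   int then $            expand N → λ
  6  $ then int     int then $            match int
  7  $ then         then $                match then
Accept reached after 7 steps.

7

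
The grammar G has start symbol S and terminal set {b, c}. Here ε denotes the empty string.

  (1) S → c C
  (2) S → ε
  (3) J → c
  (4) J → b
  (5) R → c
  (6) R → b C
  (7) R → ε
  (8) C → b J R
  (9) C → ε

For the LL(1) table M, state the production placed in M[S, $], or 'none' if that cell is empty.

S → ε

FIRST(S) = {ε, c}
FIRST(J) = {b, c}
FIRST(R) = {ε, b, c}
FIRST(C) = {ε, b}
FOLLOW(S) includes $ since S is the start symbol.
FOLLOW(S): S appears on no right-hand side. Thus FOLLOW(S) = {$}.
For S → c C: FIRST(c C) = {c}, so it goes in M[S, t] for t ∈ {c}.
For S → ε: FIRST(ε) = {ε}, so it goes in M[S, t] for t ∈ {}; since ε ∈ FIRST, also for every t ∈ FOLLOW(S) = {$}.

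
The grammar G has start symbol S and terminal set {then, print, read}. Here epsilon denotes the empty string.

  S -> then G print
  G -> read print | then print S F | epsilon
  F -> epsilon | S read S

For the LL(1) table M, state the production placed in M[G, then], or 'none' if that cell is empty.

G -> then print S F

FIRST(S) = {then}
FIRST(G) = {epsilon, read, then}
FIRST(F) = {epsilon, then}  (via S read S)
FOLLOW(S) includes $ since S is the start symbol.
FOLLOW(G): in S->then G print, G is followed by print with FIRST {print}. Thus FOLLOW(G) = {print}.
For G -> read print: FIRST(read print) = {read}, so it goes in M[G, t] for t ∈ {read}.
For G -> then print S F: FIRST(then print S F) = {then}, so it goes in M[G, t] for t ∈ {then}.
For G -> epsilon: FIRST(epsilon) = {epsilon}, so it goes in M[G, t] for t ∈ {}; since epsilon ∈ FIRST, also for every t ∈ FOLLOW(G) = {print}.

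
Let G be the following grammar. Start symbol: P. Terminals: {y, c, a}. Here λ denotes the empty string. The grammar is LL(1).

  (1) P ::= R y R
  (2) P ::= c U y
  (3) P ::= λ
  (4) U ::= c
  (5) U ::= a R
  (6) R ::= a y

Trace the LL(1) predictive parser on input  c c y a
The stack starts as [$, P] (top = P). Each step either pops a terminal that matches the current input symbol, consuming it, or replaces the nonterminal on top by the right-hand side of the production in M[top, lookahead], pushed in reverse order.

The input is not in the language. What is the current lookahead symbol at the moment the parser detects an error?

     Stack    Input      Action
  1  $ P      c c y a $  expand P ::= c U y
  2  $ y U c  c c y a $  match c
  3  $ y U    c y a $    expand U ::= c
  4  $ y c    c y a $    match c
  5  $ y      y a $      match y
  6  $        a $        error: stack empty but input remains

a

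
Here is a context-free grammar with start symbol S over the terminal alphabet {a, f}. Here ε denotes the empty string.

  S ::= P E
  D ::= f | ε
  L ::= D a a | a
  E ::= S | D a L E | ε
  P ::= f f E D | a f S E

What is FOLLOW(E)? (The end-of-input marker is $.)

{$, a, f}

FIRST(D) = {ε, f}
FIRST(P) = {a, f}
FIRST(S) = {a, f}  (via P E)
FIRST(L) = {a, f}  (via D a a)
FIRST(E) = {ε, a, f}  (via S, D a L E)
FOLLOW(S) includes $ since S is the start symbol.
FOLLOW(S): in E::=S, the suffix after S is empty, so FOLLOW(S) ⊇ FOLLOW(E) = {$, a, f}; in P::=a f S E, S is followed by E with FIRST {ε, a, f}; in P::=a f S E, the suffix after S is nullable, so FOLLOW(S) ⊇ FOLLOW(P) = {$, a, f}. Thus FOLLOW(S) = {$, a, f}.
FOLLOW(P): in S::=P E, P is followed by E with FIRST {ε, a, f}; in S::=P E, the suffix after P is nullable, so FOLLOW(P) ⊇ FOLLOW(S) = {$, a, f}. Thus FOLLOW(P) = {$, a, f}.
FOLLOW(D): in L::=D a a, D is followed by a a with FIRST {a}; in E::=D a L E, D is followed by a L E with FIRST {a}; in P::=f f E D, the suffix after D is empty, so FOLLOW(D) ⊇ FOLLOW(P) = {$, a, f}. Thus FOLLOW(D) = {$, a, f}.
FOLLOW(E): in S::=P E, the suffix after E is empty, so FOLLOW(E) ⊇ FOLLOW(S) = {$, a, f}; in E::=D a L E, the suffix after E is empty (adds nothing new); in P::=f f E D, E is followed by D with FIRST {ε, f}; in P::=f f E D, the suffix after E is nullable, so FOLLOW(E) ⊇ FOLLOW(P) = {$, a, f}; in P::=a f S E, the suffix after E is empty, so FOLLOW(E) ⊇ FOLLOW(P) = {$, a, f}. Thus FOLLOW(E) = {$, a, f}.
FOLLOW(L): in E::=D a L E, L is followed by E with FIRST {ε, a, f}; in E::=D a L E, the suffix after L is nullable, so FOLLOW(L) ⊇ FOLLOW(E) = {$, a, f}. Thus FOLLOW(L) = {$, a, f}.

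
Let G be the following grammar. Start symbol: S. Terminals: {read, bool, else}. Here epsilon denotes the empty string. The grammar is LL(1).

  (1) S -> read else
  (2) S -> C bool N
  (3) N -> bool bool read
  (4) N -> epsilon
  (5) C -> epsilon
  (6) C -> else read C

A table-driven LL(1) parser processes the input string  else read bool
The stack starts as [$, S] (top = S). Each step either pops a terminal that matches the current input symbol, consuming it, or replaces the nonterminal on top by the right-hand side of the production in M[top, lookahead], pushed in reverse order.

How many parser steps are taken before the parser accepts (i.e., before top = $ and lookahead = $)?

7

     Stack                 Input             Action
  1  $ S                   else read bool $  expand S -> C bool N
  2  $ N bool C            else read bool $  expand C -> else read C
  3  $ N bool C read else  else read bool $  match else
  4  $ N bool C read       read bool $       match read
  5  $ N bool C            bool $            expand C -> epsilon
  6  $ N bool              bool $            match bool
  7  $ N                   $                 expand N -> epsilon
Accept reached after 7 steps.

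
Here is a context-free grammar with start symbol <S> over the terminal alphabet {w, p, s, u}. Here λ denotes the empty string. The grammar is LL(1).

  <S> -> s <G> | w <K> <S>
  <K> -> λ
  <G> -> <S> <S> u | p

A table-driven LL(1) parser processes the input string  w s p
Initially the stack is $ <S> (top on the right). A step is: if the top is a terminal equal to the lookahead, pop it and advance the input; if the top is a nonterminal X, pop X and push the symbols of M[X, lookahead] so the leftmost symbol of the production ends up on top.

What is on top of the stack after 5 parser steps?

step 1: stack=$ <S>  input=w s p $  — expand <S> -> w <K> <S>
step 2: stack=$ <S> <K> w  input=w s p $  — match w
step 3: stack=$ <S> <K>  input=s p $  — expand <K> -> λ
step 4: stack=$ <S>  input=s p $  — expand <S> -> s <G>
step 5: stack=$ <G> s  input=s p $  — match s
Stack after step 5: $ <G> (top = <G>).

<G>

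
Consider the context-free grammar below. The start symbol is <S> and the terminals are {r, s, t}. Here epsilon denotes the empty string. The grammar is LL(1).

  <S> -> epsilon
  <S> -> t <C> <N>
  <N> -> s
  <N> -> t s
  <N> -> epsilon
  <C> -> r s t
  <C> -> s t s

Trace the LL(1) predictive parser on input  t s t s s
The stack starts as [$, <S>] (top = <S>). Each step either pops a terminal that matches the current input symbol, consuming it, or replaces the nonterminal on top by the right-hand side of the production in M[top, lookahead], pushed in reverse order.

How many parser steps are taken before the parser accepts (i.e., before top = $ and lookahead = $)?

8

     Stack        Input        Action
  1  $ <S>        t s t s s $  expand <S> -> t <C> <N>
  2  $ <N> <C> t  t s t s s $  match t
  3  $ <N> <C>    s t s s $    expand <C> -> s t s
  4  $ <N> s t s  s t s s $    match s
  5  $ <N> s t    t s s $      match t
  6  $ <N> s      s s $        match s
  7  $ <N>        s $          expand <N> -> s
  8  $ s          s $          match s
Accept reached after 8 steps.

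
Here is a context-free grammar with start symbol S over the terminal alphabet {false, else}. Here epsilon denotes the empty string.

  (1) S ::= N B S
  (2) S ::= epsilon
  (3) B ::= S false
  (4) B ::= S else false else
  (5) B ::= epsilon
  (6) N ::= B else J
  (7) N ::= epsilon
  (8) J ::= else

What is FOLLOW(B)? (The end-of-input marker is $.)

{$, else, false}

FIRST(J) = {else}
FIRST(S) = {epsilon, else, false}  (via N B S)
FIRST(B) = {epsilon, else, false}  (via S false, S else false else)
FIRST(N) = {epsilon, else, false}  (via B else J)
FOLLOW(S) includes $ since S is the start symbol.
FOLLOW(S): in S::=N B S, the suffix after S is empty (adds nothing new); in B::=S false, S is followed by false with FIRST {false}; in B::=S else false else, S is followed by else false else with FIRST {else}. Thus FOLLOW(S) = {$, else, false}.
FOLLOW(B): in S::=N B S, B is followed by S with FIRST {epsilon, else, false}; in S::=N B S, the suffix after B is nullable, so FOLLOW(B) ⊇ FOLLOW(S) = {$, else, false}; in N::=B else J, B is followed by else J with FIRST {else}. Thus FOLLOW(B) = {$, else, false}.
FOLLOW(N): in S::=N B S, N is followed by B S with FIRST {epsilon, else, false}; in S::=N B S, the suffix after N is nullable, so FOLLOW(N) ⊇ FOLLOW(S) = {$, else, false}. Thus FOLLOW(N) = {$, else, false}.
FOLLOW(J): in N::=B else J, the suffix after J is empty, so FOLLOW(J) ⊇ FOLLOW(N) = {$, else, false}. Thus FOLLOW(J) = {$, else, false}.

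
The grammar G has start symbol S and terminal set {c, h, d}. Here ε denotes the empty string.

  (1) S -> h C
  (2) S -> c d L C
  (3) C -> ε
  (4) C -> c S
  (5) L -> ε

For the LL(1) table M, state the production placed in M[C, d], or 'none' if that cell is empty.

none

FIRST(S): from S->h C we get {h}; from S->c d L C we get {c}. So FIRST(S) = {c, h}.
FIRST(C): from C->ε we get {ε}; from C->c S we get {c}. So FIRST(C) = {ε, c}.
FIRST(L): from L->ε we get {ε}. So FIRST(L) = {ε}.
FOLLOW(S) includes $ since S is the start symbol.
FOLLOW(S): in C->c S, the suffix after S is empty, so FOLLOW(S) ⊇ FOLLOW(C) = {$}. Thus FOLLOW(S) = {$}.
FOLLOW(C): in S->h C, the suffix after C is empty, so FOLLOW(C) ⊇ FOLLOW(S) = {$}; in S->c d L C, the suffix after C is empty, so FOLLOW(C) ⊇ FOLLOW(S) = {$}. Thus FOLLOW(C) = {$}.
For C -> ε: FIRST(ε) = {ε}, so it goes in M[C, t] for t ∈ {}; since ε ∈ FIRST, also for every t ∈ FOLLOW(C) = {$}.
For C -> c S: FIRST(c S) = {c}, so it goes in M[C, t] for t ∈ {c}.
None of these place a production in M[C, d].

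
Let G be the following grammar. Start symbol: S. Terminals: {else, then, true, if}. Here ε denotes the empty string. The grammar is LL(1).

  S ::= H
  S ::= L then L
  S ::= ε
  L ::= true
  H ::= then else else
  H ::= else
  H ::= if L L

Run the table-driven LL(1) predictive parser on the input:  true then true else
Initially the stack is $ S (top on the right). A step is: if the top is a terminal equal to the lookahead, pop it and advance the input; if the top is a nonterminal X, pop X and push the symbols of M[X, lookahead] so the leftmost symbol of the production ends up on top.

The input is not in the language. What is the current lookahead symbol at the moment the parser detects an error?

else

     Stack          Input                  Action
  1  $ S            true then true else $  expand S ::= L then L
  2  $ L then L     true then true else $  expand L ::= true
  3  $ L then true  true then true else $  match true
  4  $ L then       then true else $       match then
  5  $ L            true else $            expand L ::= true
  6  $ true         true else $            match true
  7  $              else $                 error: stack empty but input remains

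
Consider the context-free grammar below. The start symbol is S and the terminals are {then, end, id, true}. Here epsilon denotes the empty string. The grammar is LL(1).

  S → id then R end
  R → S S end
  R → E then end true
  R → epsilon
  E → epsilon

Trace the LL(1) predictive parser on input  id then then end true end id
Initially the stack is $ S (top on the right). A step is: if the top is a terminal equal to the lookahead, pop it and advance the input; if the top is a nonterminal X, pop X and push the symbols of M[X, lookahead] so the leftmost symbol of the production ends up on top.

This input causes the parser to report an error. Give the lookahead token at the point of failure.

id

step 1: stack=$ S  input=id then then end true end id $  — expand S → id then R end
step 2: stack=$ end R then id  input=id then then end true end id $  — match id
step 3: stack=$ end R then  input=then then end true end id $  — match then
step 4: stack=$ end R  input=then end true end id $  — expand R → E then end true
step 5: stack=$ end true end then E  input=then end true end id $  — expand E → epsilon
step 6: stack=$ end true end then  input=then end true end id $  — match then
step 7: stack=$ end true end  input=end true end id $  — match end
step 8: stack=$ end true  input=true end id $  — match true
step 9: stack=$ end  input=end id $  — match end
step 10: stack=$  input=id $  — error: stack empty but input remains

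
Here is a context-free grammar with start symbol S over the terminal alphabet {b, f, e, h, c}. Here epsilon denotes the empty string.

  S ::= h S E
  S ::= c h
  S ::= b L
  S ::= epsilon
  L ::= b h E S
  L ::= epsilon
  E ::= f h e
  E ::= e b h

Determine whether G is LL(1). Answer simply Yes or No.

Yes

FIRST(S) = {epsilon, b, c, h}
FIRST(L) = {epsilon, b}
FIRST(E) = {e, f}
FOLLOW(S) = {$, e, f}
FOLLOW(L) = {$, e, f}
FOLLOW(E) = {$, b, c, e, f, h}
Each cell of M receives at most one production.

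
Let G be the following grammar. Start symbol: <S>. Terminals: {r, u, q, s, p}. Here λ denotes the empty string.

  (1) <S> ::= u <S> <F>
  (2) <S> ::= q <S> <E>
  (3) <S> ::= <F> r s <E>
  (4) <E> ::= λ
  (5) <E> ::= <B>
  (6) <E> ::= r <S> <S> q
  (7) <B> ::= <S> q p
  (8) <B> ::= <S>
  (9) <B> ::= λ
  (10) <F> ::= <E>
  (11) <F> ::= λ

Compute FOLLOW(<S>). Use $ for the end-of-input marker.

{$, q, r, u}

FIRST(<S>): from <S>::=u <S> <F> we get {u}; from <S>::=q <S> <E> we get {q}; from <S>::=<F> r s <E> we get {q, r, u}. So FIRST(<S>) = {q, r, u}.
FIRST(<B>): from <B>::=<S> q p we get {q, r, u}; from <B>::=<S> we get {q, r, u}; from <B>::=λ we get {λ}. So FIRST(<B>) = {λ, q, r, u}.
FIRST(<E>): from <E>::=λ we get {λ}; from <E>::=<B> we get {λ, q, r, u}; from <E>::=r <S> <S> q we get {r}. So FIRST(<E>) = {λ, q, r, u}.
FIRST(<F>): from <F>::=<E> we get {λ, q, r, u}; from <F>::=λ we get {λ}. So FIRST(<F>) = {λ, q, r, u}.
FOLLOW(<S>) includes $ since <S> is the start symbol.
FOLLOW(<S>): in <S>::=u <S> <F>, <S> is followed by <F> with FIRST {λ, q, r, u}; in <S>::=u <S> <F>, the suffix after <S> is nullable (adds nothing new); in <S>::=q <S> <E>, <S> is followed by <E> with FIRST {λ, q, r, u}; in <S>::=q <S> <E>, the suffix after <S> is nullable (adds nothing new); in <E>::=r <S> <S> q (occurrence 1), <S> is followed by <S> q with FIRST {q, r, u}; in <E>::=r <S> <S> q (occurrence 2), <S> is followed by q with FIRST {q}; in <B>::=<S> q p, <S> is followed by q p with FIRST {q}; in <B>::=<S>, the suffix after <S> is empty, so FOLLOW(<S>) ⊇ FOLLOW(<B>) = {$, q, r, u}. Thus FOLLOW(<S>) = {$, q, r, u}.
FOLLOW(<F>): in <S>::=u <S> <F>, the suffix after <F> is empty, so FOLLOW(<F>) ⊇ FOLLOW(<S>) = {$, q, r, u}; in <S>::=<F> r s <E>, <F> is followed by r s <E> with FIRST {r}. Thus FOLLOW(<F>) = {$, q, r, u}.
FOLLOW(<E>): in <S>::=q <S> <E>, the suffix after <E> is empty, so FOLLOW(<E>) ⊇ FOLLOW(<S>) = {$, q, r, u}; in <S>::=<F> r s <E>, the suffix after <E> is empty, so FOLLOW(<E>) ⊇ FOLLOW(<S>) = {$, q, r, u}; in <F>::=<E>, the suffix after <E> is empty, so FOLLOW(<E>) ⊇ FOLLOW(<F>) = {$, q, r, u}. Thus FOLLOW(<E>) = {$, q, r, u}.
FOLLOW(<B>): in <E>::=<B>, the suffix after <B> is empty, so FOLLOW(<B>) ⊇ FOLLOW(<E>) = {$, q, r, u}. Thus FOLLOW(<B>) = {$, q, r, u}.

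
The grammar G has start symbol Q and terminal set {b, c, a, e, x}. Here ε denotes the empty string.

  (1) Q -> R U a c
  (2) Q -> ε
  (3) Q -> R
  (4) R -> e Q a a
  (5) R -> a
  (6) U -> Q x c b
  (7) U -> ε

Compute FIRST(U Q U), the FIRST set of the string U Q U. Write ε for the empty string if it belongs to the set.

FIRST(R) = {a, e}
FIRST(Q) = {ε, a, e}  (via R U a c, R)
FIRST(U) = {ε, a, e, x}  (via Q x c b)
FIRST(U Q U): take FIRST of each symbol in turn, carrying on past any symbol whose FIRST contains ε; result {ε, a, e, x}.

{ε, a, e, x}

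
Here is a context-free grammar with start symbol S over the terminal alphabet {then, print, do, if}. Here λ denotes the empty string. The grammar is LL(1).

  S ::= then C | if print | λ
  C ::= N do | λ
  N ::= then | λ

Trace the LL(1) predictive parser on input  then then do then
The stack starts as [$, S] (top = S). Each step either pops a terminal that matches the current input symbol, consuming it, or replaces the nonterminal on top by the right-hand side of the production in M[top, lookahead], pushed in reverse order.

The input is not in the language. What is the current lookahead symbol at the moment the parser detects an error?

     Stack      Input                Action
  1  $ S        then then do then $  expand S ::= then C
  2  $ C then   then then do then $  match then
  3  $ C        then do then $       expand C ::= N do
  4  $ do N     then do then $       expand N ::= then
  5  $ do then  then do then $       match then
  6  $ do       do then $            match do
  7  $          then $               error: stack empty but input remains

then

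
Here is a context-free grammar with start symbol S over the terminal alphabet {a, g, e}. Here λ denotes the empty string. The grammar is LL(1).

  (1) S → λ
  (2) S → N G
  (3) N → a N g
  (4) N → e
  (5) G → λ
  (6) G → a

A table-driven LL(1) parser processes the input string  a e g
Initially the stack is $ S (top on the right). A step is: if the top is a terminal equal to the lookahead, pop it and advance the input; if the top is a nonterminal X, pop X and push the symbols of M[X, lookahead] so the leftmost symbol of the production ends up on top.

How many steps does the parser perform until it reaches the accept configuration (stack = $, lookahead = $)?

     Stack      Input    Action
  1  $ S        a e g $  expand S → N G
  2  $ G N      a e g $  expand N → a N g
  3  $ G g N a  a e g $  match a
  4  $ G g N    e g $    expand N → e
  5  $ G g e    e g $    match e
  6  $ G g      g $      match g
  7  $ G        $        expand G → λ
Accept reached after 7 steps.

7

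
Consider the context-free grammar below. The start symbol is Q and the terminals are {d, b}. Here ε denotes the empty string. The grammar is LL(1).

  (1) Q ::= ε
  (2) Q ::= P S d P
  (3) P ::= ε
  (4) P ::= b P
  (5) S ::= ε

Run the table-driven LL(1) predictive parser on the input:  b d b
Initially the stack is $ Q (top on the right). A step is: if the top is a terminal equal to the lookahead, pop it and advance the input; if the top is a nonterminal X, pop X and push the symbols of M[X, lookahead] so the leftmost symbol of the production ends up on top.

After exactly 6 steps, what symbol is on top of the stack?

P

step 1: stack=$ Q  input=b d b $  — expand Q ::= P S d P
step 2: stack=$ P d S P  input=b d b $  — expand P ::= b P
step 3: stack=$ P d S P b  input=b d b $  — match b
step 4: stack=$ P d S P  input=d b $  — expand P ::= ε
step 5: stack=$ P d S  input=d b $  — expand S ::= ε
step 6: stack=$ P d  input=d b $  — match d
Stack after step 6: $ P (top = P).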